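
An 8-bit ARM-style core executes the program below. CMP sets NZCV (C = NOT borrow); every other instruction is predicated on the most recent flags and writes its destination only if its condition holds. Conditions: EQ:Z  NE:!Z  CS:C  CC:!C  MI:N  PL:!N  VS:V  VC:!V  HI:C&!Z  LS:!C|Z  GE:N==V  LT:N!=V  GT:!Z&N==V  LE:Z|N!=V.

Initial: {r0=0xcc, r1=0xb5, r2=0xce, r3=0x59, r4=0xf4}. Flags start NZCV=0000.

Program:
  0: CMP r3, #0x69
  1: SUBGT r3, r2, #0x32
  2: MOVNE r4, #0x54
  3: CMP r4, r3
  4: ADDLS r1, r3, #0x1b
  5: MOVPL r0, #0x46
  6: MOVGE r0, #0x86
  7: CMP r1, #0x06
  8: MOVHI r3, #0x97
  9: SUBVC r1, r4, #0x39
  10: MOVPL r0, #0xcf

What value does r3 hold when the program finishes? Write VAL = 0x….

VAL = 0x97

0: ✓ CMP  NZCV=1000
1: · SUBGT
2: ✓ MOVNE  r4←0x54
3: ✓ CMP  NZCV=1000
4: ✓ ADDLS  r1←0x74
5: · MOVPL
6: · MOVGE
7: ✓ CMP  NZCV=0010
8: ✓ MOVHI  r3←0x97
9: ✓ SUBVC  r1←0x1b
10: ✓ MOVPL  r0←0xcf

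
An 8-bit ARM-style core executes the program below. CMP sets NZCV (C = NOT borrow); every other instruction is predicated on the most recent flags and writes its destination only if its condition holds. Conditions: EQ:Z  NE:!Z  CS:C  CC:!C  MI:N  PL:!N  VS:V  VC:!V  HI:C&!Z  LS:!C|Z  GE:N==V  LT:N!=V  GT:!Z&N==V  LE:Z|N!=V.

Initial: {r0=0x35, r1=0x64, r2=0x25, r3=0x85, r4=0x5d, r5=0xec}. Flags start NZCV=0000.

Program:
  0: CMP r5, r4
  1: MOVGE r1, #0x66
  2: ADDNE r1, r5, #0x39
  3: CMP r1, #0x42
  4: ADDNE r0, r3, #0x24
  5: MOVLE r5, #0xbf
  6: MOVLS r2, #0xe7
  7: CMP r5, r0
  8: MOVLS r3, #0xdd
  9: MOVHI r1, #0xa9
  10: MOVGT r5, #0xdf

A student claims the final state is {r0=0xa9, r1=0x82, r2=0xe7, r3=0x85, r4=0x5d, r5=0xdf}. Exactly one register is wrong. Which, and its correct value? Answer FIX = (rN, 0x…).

FIX = (r1, 0xa9)

0: ✓ CMP  NZCV=1010
1: · MOVGE
2: ✓ ADDNE  r1←0x25
3: ✓ CMP  NZCV=1000
4: ✓ ADDNE  r0←0xa9
5: ✓ MOVLE  r5←0xbf
6: ✓ MOVLS  r2←0xe7
7: ✓ CMP  NZCV=0010
8: · MOVLS
9: ✓ MOVHI  r1←0xa9
10: ✓ MOVGT  r5←0xdf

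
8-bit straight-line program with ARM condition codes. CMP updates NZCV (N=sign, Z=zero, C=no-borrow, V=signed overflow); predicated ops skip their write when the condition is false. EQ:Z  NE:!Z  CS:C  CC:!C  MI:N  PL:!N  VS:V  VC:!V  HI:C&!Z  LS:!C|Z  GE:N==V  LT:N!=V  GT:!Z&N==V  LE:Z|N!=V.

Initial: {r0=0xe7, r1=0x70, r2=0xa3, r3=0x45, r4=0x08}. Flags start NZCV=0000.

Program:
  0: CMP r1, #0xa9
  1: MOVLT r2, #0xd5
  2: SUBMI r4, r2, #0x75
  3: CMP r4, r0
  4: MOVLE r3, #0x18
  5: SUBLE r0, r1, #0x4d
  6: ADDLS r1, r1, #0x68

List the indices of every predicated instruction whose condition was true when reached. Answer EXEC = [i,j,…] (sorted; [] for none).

EXEC = [2,6]

[0] flags=1001 → (cmp)
[1] flags=1001 LT?F → skip
[2] flags=1001 MI?T → r4=0x2e
[3] flags=0000 → (cmp)
[4] flags=0000 LE?F → skip
[5] flags=0000 LE?F → skip
[6] flags=0000 LS?T → r1=0xd8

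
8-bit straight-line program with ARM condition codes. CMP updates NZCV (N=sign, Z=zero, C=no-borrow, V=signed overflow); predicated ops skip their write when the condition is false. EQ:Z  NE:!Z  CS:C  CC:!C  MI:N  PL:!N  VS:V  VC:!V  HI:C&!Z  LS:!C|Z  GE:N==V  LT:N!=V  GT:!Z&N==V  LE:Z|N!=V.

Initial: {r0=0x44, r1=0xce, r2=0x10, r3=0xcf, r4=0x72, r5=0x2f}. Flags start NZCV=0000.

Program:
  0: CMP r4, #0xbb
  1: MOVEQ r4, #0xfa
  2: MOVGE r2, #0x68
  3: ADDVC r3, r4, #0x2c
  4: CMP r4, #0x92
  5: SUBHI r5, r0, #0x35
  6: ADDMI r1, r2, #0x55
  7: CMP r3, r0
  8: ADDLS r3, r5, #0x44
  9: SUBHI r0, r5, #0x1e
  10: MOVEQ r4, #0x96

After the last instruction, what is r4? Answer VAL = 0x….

VAL = 0x72

0: ✓ CMP  NZCV=1001
1: · MOVEQ
2: ✓ MOVGE  r2←0x68
3: · ADDVC
4: ✓ CMP  NZCV=1001
5: · SUBHI
6: ✓ ADDMI  r1←0xbd
7: ✓ CMP  NZCV=1010
8: · ADDLS
9: ✓ SUBHI  r0←0x11
10: · MOVEQ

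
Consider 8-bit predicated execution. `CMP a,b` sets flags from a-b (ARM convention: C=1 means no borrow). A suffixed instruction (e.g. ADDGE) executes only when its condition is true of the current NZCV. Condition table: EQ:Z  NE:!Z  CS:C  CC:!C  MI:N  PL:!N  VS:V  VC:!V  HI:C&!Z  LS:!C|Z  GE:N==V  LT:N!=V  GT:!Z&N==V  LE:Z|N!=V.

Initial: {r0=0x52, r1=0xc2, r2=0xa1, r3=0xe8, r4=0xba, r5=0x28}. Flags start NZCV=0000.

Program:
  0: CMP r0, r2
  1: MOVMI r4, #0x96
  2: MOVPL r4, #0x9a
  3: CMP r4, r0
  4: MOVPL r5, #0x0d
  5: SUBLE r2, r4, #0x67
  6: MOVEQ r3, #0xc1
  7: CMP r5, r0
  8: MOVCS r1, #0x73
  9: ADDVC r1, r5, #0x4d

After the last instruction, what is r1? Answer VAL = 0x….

VAL = 0x5a

[0] flags=1001 → (cmp)
[1] flags=1001 MI?T → r4=0x96
[2] flags=1001 PL?F → skip
[3] flags=0011 → (cmp)
[4] flags=0011 PL?T → r5=0x0d
[5] flags=0011 LE?T → r2=0x2f
[6] flags=0011 EQ?F → skip
[7] flags=1000 → (cmp)
[8] flags=1000 CS?F → skip
[9] flags=1000 VC?T → r1=0x5a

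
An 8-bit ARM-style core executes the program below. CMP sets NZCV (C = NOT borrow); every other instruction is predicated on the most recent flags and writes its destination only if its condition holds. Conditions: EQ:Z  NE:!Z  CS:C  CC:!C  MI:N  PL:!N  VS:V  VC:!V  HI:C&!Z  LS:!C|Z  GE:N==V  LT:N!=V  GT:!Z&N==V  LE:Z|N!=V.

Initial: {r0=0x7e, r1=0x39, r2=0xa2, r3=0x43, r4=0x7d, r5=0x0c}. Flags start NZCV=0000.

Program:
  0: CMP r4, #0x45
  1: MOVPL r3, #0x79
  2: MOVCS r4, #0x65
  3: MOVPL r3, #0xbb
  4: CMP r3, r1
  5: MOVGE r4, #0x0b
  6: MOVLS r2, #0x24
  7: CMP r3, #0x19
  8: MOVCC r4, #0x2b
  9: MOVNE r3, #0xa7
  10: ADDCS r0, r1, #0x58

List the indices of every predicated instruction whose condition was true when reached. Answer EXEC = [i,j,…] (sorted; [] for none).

0: ✓ CMP  NZCV=0010
1: ✓ MOVPL  r3←0x79
2: ✓ MOVCS  r4←0x65
3: ✓ MOVPL  r3←0xbb
4: ✓ CMP  NZCV=1010
5: · MOVGE
6: · MOVLS
7: ✓ CMP  NZCV=1010
8: · MOVCC
9: ✓ MOVNE  r3←0xa7
10: ✓ ADDCS  r0←0x91

EXEC = [1,2,3,9,10]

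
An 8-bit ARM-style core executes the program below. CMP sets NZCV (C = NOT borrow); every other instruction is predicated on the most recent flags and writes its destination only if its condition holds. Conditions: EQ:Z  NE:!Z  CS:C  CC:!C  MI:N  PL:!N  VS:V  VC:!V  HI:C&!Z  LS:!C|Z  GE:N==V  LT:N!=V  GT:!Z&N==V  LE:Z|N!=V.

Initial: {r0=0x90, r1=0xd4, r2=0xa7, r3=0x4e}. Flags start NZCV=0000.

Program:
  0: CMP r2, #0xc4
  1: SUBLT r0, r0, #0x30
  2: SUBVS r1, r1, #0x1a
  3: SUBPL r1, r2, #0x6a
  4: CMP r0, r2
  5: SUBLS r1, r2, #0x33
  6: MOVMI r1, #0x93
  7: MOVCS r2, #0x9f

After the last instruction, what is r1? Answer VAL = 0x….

VAL = 0x93

0: ✓ CMP  NZCV=1000
1: ✓ SUBLT  r0←0x60
2: · SUBVS
3: · SUBPL
4: ✓ CMP  NZCV=1001
5: ✓ SUBLS  r1←0x74
6: ✓ MOVMI  r1←0x93
7: · MOVCS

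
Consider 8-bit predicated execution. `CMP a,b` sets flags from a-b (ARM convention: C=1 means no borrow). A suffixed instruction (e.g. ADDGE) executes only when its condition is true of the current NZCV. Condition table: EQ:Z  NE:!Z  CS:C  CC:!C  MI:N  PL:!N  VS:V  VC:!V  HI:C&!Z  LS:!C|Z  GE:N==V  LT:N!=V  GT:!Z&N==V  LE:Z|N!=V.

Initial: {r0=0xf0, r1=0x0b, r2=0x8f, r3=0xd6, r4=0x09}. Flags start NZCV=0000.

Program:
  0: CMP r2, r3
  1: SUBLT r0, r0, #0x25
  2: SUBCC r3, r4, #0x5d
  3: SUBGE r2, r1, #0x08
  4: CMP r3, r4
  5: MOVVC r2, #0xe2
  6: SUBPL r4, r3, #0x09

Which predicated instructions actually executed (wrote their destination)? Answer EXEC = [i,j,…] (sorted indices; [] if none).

[0] flags=1000 → (cmp)
[1] flags=1000 LT?T → r0=0xcb
[2] flags=1000 CC?T → r3=0xac
[3] flags=1000 GE?F → skip
[4] flags=1010 → (cmp)
[5] flags=1010 VC?T → r2=0xe2
[6] flags=1010 PL?F → skip

EXEC = [1,2,5]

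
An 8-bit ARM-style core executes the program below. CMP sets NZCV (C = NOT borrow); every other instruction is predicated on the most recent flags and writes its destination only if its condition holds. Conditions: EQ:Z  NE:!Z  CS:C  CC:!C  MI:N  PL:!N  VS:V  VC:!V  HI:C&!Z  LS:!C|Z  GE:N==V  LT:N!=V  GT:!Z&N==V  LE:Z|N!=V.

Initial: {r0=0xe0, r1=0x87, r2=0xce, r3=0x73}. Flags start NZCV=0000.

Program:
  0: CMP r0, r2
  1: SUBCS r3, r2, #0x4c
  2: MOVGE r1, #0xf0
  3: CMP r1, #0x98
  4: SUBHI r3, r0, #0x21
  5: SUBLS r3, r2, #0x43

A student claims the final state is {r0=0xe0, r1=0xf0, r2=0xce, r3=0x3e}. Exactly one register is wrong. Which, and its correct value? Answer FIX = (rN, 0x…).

FIX = (r3, 0xbf)

0: ✓ CMP  NZCV=0010
1: ✓ SUBCS  r3←0x82
2: ✓ MOVGE  r1←0xf0
3: ✓ CMP  NZCV=0010
4: ✓ SUBHI  r3←0xbf
5: · SUBLS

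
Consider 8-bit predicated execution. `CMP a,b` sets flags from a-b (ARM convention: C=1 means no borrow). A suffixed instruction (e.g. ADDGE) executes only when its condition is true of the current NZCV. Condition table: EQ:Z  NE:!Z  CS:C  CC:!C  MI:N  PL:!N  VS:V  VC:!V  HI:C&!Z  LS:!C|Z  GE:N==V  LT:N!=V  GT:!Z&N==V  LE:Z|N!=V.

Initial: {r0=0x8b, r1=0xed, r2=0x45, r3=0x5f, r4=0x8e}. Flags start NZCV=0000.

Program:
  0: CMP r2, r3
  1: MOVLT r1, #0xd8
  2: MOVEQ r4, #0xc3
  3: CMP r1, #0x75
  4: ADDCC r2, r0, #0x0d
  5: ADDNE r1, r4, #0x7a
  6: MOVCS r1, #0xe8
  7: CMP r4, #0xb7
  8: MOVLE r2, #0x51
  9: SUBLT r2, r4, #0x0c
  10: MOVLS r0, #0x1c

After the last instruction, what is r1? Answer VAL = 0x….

VAL = 0xe8

0: ✓ CMP  NZCV=1000
1: ✓ MOVLT  r1←0xd8
2: · MOVEQ
3: ✓ CMP  NZCV=0011
4: · ADDCC
5: ✓ ADDNE  r1←0x08
6: ✓ MOVCS  r1←0xe8
7: ✓ CMP  NZCV=1000
8: ✓ MOVLE  r2←0x51
9: ✓ SUBLT  r2←0x82
10: ✓ MOVLS  r0←0x1c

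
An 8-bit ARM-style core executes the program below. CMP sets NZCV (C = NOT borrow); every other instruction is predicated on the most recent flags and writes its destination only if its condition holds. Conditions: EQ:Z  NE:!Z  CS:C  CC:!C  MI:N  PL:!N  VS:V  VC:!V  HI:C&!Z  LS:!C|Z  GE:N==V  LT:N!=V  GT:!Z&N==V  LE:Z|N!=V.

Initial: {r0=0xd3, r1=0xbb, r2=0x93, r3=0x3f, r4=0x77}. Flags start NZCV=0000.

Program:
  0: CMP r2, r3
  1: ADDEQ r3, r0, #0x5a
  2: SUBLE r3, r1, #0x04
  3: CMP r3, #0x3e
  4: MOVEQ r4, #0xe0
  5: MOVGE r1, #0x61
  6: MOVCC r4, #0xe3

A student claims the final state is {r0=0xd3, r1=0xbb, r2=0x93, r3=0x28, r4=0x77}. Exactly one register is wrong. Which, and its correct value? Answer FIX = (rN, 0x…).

FIX = (r3, 0xb7)

0: ✓ CMP  NZCV=0011
1: · ADDEQ
2: ✓ SUBLE  r3←0xb7
3: ✓ CMP  NZCV=0011
4: · MOVEQ
5: · MOVGE
6: · MOVCC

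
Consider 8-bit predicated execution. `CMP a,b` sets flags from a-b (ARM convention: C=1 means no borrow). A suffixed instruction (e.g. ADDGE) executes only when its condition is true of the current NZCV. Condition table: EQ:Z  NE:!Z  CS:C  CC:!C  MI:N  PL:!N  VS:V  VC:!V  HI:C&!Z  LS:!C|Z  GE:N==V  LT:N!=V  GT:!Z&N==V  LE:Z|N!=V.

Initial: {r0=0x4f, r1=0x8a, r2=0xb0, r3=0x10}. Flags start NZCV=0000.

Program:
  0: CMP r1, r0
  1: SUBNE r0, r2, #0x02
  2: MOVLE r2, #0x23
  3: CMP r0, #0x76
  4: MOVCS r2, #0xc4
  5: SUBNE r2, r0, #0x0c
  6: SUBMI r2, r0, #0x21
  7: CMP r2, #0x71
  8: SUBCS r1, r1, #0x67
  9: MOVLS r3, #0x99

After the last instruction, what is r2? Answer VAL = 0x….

VAL = 0xa2

0: ✓ CMP  NZCV=0011
1: ✓ SUBNE  r0←0xae
2: ✓ MOVLE  r2←0x23
3: ✓ CMP  NZCV=0011
4: ✓ MOVCS  r2←0xc4
5: ✓ SUBNE  r2←0xa2
6: · SUBMI
7: ✓ CMP  NZCV=0011
8: ✓ SUBCS  r1←0x23
9: · MOVLS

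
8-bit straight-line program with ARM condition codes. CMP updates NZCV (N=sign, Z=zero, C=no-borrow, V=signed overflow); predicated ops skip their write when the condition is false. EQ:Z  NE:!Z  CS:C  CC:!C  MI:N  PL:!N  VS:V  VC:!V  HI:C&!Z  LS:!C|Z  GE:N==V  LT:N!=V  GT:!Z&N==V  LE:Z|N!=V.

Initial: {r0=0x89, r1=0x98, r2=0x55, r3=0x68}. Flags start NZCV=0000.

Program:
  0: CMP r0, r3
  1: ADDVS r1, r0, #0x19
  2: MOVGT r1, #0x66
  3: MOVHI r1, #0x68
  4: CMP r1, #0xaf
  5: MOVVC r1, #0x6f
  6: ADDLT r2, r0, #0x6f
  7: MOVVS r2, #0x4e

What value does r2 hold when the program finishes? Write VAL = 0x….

0: ✓ CMP  NZCV=0011
1: ✓ ADDVS  r1←0xa2
2: · MOVGT
3: ✓ MOVHI  r1←0x68
4: ✓ CMP  NZCV=1001
5: · MOVVC
6: · ADDLT
7: ✓ MOVVS  r2←0x4e

VAL = 0x4e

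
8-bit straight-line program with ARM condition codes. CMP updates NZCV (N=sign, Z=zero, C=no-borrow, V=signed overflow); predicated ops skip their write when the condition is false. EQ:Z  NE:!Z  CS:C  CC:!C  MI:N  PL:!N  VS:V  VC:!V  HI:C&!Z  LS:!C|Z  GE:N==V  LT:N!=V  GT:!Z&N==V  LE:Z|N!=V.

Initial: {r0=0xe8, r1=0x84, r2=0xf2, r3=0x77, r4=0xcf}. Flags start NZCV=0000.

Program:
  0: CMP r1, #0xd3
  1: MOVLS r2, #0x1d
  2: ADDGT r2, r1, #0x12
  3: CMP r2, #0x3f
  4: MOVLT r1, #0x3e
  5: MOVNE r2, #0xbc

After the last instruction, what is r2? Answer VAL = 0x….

VAL = 0xbc

0: ✓ CMP  NZCV=1000
1: ✓ MOVLS  r2←0x1d
2: · ADDGT
3: ✓ CMP  NZCV=1000
4: ✓ MOVLT  r1←0x3e
5: ✓ MOVNE  r2←0xbc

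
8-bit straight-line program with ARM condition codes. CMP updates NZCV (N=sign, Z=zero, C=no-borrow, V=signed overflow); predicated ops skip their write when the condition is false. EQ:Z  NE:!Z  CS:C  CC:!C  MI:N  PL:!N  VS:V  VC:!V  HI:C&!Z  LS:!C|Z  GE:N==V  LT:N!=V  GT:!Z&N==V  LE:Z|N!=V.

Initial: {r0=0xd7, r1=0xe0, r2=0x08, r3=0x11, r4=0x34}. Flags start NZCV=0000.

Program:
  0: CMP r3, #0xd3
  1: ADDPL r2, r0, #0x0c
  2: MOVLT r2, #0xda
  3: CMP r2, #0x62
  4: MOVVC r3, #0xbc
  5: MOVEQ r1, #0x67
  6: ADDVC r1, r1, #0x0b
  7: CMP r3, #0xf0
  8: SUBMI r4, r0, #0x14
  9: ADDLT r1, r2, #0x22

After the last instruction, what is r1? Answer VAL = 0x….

0: ✓ CMP  NZCV=0000
1: ✓ ADDPL  r2←0xe3
2: · MOVLT
3: ✓ CMP  NZCV=1010
4: ✓ MOVVC  r3←0xbc
5: · MOVEQ
6: ✓ ADDVC  r1←0xeb
7: ✓ CMP  NZCV=1000
8: ✓ SUBMI  r4←0xc3
9: ✓ ADDLT  r1←0x05

VAL = 0x05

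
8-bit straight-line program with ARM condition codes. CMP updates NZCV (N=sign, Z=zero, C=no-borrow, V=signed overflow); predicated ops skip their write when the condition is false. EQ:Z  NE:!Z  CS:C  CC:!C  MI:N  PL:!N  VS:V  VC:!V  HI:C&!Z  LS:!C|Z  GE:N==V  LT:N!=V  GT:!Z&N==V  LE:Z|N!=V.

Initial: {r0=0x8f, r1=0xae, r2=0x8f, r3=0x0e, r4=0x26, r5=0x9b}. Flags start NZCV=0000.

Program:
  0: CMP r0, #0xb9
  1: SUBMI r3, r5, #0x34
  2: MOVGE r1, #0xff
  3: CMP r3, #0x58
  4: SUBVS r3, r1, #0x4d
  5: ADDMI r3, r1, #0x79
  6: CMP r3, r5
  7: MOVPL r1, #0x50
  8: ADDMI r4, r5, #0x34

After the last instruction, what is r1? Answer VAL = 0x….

[0] flags=1000 → (cmp)
[1] flags=1000 MI?T → r3=0x67
[2] flags=1000 GE?F → skip
[3] flags=0010 → (cmp)
[4] flags=0010 VS?F → skip
[5] flags=0010 MI?F → skip
[6] flags=1001 → (cmp)
[7] flags=1001 PL?F → skip
[8] flags=1001 MI?T → r4=0xcf

VAL = 0xae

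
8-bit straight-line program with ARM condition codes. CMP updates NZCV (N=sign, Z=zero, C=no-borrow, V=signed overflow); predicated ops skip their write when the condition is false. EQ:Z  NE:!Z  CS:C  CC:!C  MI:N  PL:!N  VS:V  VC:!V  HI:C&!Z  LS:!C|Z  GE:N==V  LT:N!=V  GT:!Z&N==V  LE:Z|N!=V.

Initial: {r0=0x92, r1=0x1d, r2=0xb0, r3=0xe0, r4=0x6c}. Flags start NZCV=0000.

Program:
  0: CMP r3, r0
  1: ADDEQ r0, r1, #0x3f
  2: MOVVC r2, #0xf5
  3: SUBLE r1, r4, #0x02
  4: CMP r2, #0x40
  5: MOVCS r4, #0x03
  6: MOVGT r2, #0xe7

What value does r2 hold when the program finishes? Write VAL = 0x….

[0] flags=0010 → (cmp)
[1] flags=0010 EQ?F → skip
[2] flags=0010 VC?T → r2=0xf5
[3] flags=0010 LE?F → skip
[4] flags=1010 → (cmp)
[5] flags=1010 CS?T → r4=0x03
[6] flags=1010 GT?F → skip

VAL = 0xf5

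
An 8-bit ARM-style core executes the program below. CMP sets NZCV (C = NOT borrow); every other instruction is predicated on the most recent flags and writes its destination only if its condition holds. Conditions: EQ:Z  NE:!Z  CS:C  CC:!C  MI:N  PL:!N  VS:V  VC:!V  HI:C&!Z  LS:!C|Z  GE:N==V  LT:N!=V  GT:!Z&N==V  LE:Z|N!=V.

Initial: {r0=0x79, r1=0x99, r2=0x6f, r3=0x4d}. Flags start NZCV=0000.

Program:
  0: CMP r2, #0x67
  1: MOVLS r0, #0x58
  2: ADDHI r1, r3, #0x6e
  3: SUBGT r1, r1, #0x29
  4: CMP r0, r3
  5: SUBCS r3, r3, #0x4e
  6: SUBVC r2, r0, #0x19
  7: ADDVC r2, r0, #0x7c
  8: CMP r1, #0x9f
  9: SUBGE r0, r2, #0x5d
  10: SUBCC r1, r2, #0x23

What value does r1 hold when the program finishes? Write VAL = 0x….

0: ✓ CMP  NZCV=0010
1: · MOVLS
2: ✓ ADDHI  r1←0xbb
3: ✓ SUBGT  r1←0x92
4: ✓ CMP  NZCV=0010
5: ✓ SUBCS  r3←0xff
6: ✓ SUBVC  r2←0x60
7: ✓ ADDVC  r2←0xf5
8: ✓ CMP  NZCV=1000
9: · SUBGE
10: ✓ SUBCC  r1←0xd2

VAL = 0xd2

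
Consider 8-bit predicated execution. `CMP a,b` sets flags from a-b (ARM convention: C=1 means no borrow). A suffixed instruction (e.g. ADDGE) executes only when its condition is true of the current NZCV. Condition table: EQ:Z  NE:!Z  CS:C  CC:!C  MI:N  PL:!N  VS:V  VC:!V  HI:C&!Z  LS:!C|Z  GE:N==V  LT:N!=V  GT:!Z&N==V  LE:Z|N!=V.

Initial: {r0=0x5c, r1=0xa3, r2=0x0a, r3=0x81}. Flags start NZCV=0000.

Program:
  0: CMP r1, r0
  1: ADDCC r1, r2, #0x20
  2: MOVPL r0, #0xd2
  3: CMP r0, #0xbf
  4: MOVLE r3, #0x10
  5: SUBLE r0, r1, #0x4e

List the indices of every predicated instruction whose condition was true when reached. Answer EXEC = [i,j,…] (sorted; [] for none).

[0] flags=0011 → (cmp)
[1] flags=0011 CC?F → skip
[2] flags=0011 PL?T → r0=0xd2
[3] flags=0010 → (cmp)
[4] flags=0010 LE?F → skip
[5] flags=0010 LE?F → skip

EXEC = [2]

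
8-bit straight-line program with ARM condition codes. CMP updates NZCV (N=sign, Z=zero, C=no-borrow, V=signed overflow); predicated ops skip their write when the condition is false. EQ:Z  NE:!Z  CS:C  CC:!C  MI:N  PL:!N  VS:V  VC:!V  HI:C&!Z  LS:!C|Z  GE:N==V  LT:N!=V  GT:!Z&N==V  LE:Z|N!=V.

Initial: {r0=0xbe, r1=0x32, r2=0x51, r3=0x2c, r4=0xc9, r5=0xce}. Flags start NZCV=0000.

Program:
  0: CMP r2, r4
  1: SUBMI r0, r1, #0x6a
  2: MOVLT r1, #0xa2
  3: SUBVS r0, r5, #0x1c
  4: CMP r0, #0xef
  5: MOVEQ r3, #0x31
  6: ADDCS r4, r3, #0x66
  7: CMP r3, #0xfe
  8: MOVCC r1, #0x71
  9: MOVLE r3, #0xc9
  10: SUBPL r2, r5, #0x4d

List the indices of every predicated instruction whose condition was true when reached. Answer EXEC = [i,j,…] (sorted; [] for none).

EXEC = [1,3,8,10]

0: ✓ CMP  NZCV=1001
1: ✓ SUBMI  r0←0xc8
2: · MOVLT
3: ✓ SUBVS  r0←0xb2
4: ✓ CMP  NZCV=1000
5: · MOVEQ
6: · ADDCS
7: ✓ CMP  NZCV=0000
8: ✓ MOVCC  r1←0x71
9: · MOVLE
10: ✓ SUBPL  r2←0x81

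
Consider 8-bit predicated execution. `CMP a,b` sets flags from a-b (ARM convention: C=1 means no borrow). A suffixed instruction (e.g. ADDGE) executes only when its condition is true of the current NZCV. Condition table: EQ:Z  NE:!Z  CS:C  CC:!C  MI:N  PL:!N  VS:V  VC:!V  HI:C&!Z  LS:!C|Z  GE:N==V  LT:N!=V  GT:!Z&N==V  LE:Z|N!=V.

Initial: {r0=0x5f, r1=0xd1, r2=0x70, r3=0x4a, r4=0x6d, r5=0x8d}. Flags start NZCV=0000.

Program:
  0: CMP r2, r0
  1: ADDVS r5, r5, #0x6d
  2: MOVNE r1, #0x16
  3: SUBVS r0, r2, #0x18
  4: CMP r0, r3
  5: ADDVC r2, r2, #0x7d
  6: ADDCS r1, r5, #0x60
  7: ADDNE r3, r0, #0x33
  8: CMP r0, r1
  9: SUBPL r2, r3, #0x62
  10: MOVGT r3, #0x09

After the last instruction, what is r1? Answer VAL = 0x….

VAL = 0xed

0: ✓ CMP  NZCV=0010
1: · ADDVS
2: ✓ MOVNE  r1←0x16
3: · SUBVS
4: ✓ CMP  NZCV=0010
5: ✓ ADDVC  r2←0xed
6: ✓ ADDCS  r1←0xed
7: ✓ ADDNE  r3←0x92
8: ✓ CMP  NZCV=0000
9: ✓ SUBPL  r2←0x30
10: ✓ MOVGT  r3←0x09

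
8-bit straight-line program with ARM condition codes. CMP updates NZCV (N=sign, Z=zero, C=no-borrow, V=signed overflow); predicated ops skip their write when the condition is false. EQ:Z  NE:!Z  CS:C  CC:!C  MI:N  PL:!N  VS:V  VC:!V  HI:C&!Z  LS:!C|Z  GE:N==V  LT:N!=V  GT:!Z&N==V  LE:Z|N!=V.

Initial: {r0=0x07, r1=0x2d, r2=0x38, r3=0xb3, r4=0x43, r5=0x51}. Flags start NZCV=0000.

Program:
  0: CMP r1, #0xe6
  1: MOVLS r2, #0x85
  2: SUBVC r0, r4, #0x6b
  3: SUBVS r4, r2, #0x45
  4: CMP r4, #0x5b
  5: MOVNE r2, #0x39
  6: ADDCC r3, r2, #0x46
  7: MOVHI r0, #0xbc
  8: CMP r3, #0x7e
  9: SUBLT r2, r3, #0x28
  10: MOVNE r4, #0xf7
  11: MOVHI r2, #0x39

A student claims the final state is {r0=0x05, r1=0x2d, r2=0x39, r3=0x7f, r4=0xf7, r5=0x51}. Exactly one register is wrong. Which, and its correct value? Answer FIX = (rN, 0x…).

0: ✓ CMP  NZCV=0000
1: ✓ MOVLS  r2←0x85
2: ✓ SUBVC  r0←0xd8
3: · SUBVS
4: ✓ CMP  NZCV=1000
5: ✓ MOVNE  r2←0x39
6: ✓ ADDCC  r3←0x7f
7: · MOVHI
8: ✓ CMP  NZCV=0010
9: · SUBLT
10: ✓ MOVNE  r4←0xf7
11: ✓ MOVHI  r2←0x39

FIX = (r0, 0xd8)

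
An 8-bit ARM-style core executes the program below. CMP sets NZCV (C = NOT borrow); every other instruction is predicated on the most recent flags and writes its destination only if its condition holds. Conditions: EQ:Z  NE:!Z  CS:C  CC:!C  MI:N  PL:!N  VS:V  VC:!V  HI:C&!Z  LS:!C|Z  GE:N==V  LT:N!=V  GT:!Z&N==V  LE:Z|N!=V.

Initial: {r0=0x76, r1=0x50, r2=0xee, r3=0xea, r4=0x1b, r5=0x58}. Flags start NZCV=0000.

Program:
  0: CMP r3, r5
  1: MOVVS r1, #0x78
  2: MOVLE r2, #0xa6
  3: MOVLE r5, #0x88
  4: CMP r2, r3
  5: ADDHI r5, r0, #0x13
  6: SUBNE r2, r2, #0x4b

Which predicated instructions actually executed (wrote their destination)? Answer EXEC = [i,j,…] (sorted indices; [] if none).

[0] flags=1010 → (cmp)
[1] flags=1010 VS?F → skip
[2] flags=1010 LE?T → r2=0xa6
[3] flags=1010 LE?T → r5=0x88
[4] flags=1000 → (cmp)
[5] flags=1000 HI?F → skip
[6] flags=1000 NE?T → r2=0x5b

EXEC = [2,3,6]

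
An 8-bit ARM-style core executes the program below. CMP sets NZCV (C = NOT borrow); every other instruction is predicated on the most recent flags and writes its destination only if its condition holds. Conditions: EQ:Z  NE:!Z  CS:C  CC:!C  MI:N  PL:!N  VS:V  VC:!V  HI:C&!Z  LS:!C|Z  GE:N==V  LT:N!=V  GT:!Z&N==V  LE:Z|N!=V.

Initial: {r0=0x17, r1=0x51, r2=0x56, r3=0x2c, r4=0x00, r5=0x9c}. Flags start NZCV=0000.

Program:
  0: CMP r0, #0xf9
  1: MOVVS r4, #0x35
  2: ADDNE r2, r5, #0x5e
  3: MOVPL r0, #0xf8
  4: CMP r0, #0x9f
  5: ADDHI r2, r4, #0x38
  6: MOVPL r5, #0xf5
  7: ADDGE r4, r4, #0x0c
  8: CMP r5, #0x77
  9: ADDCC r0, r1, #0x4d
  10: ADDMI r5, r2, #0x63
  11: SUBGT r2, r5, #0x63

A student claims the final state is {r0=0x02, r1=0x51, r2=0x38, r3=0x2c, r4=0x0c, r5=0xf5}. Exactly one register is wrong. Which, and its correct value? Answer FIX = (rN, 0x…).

[0] flags=0000 → (cmp)
[1] flags=0000 VS?F → skip
[2] flags=0000 NE?T → r2=0xfa
[3] flags=0000 PL?T → r0=0xf8
[4] flags=0010 → (cmp)
[5] flags=0010 HI?T → r2=0x38
[6] flags=0010 PL?T → r5=0xf5
[7] flags=0010 GE?T → r4=0x0c
[8] flags=0011 → (cmp)
[9] flags=0011 CC?F → skip
[10] flags=0011 MI?F → skip
[11] flags=0011 GT?F → skip

FIX = (r0, 0xf8)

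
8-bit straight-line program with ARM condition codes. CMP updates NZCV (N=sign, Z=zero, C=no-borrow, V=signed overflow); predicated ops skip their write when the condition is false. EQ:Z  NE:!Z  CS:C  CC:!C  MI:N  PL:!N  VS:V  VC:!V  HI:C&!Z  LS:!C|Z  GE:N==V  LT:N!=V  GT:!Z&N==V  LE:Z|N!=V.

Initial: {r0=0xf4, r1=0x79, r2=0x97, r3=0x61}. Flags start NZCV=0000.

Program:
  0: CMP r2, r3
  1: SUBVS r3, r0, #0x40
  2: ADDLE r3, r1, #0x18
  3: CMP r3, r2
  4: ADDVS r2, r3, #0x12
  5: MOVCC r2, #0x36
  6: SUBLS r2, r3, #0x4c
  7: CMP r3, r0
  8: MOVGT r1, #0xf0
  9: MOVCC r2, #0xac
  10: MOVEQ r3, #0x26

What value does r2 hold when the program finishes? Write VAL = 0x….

VAL = 0xac

[0] flags=0011 → (cmp)
[1] flags=0011 VS?T → r3=0xb4
[2] flags=0011 LE?T → r3=0x91
[3] flags=1000 → (cmp)
[4] flags=1000 VS?F → skip
[5] flags=1000 CC?T → r2=0x36
[6] flags=1000 LS?T → r2=0x45
[7] flags=1000 → (cmp)
[8] flags=1000 GT?F → skip
[9] flags=1000 CC?T → r2=0xac
[10] flags=1000 EQ?F → skip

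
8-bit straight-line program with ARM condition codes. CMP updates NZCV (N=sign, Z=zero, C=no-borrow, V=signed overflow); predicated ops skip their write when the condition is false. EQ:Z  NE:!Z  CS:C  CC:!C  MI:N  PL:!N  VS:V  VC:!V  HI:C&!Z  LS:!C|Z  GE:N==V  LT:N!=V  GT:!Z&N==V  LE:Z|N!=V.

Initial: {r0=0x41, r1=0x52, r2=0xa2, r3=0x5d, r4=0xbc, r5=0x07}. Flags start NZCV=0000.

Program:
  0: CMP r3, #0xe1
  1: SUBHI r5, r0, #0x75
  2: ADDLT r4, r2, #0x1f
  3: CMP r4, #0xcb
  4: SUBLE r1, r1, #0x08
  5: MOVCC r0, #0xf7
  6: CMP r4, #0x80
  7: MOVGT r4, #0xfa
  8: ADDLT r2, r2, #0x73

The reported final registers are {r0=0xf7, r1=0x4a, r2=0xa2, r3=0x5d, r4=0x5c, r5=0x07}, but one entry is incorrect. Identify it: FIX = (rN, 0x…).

[0] flags=0000 → (cmp)
[1] flags=0000 HI?F → skip
[2] flags=0000 LT?F → skip
[3] flags=1000 → (cmp)
[4] flags=1000 LE?T → r1=0x4a
[5] flags=1000 CC?T → r0=0xf7
[6] flags=0010 → (cmp)
[7] flags=0010 GT?T → r4=0xfa
[8] flags=0010 LT?F → skip

FIX = (r4, 0xfa)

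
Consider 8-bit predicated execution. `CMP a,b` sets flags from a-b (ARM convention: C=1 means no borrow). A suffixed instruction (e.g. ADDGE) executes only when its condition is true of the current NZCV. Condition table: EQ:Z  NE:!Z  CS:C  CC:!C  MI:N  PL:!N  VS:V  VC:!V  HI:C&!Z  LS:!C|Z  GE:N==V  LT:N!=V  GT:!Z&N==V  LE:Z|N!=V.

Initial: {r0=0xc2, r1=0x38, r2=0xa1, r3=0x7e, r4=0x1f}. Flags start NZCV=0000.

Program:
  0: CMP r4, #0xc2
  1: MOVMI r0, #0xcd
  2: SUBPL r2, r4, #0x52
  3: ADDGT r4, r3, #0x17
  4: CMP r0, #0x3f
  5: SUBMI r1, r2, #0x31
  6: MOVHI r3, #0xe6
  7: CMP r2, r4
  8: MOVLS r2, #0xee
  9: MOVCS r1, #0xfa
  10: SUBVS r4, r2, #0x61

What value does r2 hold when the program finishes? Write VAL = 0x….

0: ✓ CMP  NZCV=0000
1: · MOVMI
2: ✓ SUBPL  r2←0xcd
3: ✓ ADDGT  r4←0x95
4: ✓ CMP  NZCV=1010
5: ✓ SUBMI  r1←0x9c
6: ✓ MOVHI  r3←0xe6
7: ✓ CMP  NZCV=0010
8: · MOVLS
9: ✓ MOVCS  r1←0xfa
10: · SUBVS

VAL = 0xcd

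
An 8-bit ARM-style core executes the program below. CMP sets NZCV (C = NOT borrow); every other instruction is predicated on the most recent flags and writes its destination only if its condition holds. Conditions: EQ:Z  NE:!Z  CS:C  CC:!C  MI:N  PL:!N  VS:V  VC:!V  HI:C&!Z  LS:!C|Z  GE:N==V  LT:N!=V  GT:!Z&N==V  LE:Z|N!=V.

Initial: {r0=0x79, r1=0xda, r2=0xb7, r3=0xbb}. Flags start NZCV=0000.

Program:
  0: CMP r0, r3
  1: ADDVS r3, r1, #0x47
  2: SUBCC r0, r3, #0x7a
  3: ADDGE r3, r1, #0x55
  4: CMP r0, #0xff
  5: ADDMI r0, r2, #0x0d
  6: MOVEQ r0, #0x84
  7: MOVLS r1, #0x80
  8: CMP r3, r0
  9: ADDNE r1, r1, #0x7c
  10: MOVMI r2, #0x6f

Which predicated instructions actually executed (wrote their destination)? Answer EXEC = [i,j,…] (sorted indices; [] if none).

[0] flags=1001 → (cmp)
[1] flags=1001 VS?T → r3=0x21
[2] flags=1001 CC?T → r0=0xa7
[3] flags=1001 GE?T → r3=0x2f
[4] flags=1000 → (cmp)
[5] flags=1000 MI?T → r0=0xc4
[6] flags=1000 EQ?F → skip
[7] flags=1000 LS?T → r1=0x80
[8] flags=0000 → (cmp)
[9] flags=0000 NE?T → r1=0xfc
[10] flags=0000 MI?F → skip

EXEC = [1,2,3,5,7,9]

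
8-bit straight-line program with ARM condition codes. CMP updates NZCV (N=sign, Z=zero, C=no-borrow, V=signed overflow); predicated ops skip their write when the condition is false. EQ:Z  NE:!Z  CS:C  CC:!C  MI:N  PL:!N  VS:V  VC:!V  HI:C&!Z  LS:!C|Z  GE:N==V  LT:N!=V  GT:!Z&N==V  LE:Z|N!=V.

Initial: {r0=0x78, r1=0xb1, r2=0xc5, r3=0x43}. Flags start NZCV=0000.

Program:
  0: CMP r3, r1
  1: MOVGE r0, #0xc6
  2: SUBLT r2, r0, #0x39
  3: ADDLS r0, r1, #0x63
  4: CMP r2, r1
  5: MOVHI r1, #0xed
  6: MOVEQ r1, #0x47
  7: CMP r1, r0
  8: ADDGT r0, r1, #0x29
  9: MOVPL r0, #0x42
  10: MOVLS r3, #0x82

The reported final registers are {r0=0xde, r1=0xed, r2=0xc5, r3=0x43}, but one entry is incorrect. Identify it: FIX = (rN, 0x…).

[0] flags=1001 → (cmp)
[1] flags=1001 GE?T → r0=0xc6
[2] flags=1001 LT?F → skip
[3] flags=1001 LS?T → r0=0x14
[4] flags=0010 → (cmp)
[5] flags=0010 HI?T → r1=0xed
[6] flags=0010 EQ?F → skip
[7] flags=1010 → (cmp)
[8] flags=1010 GT?F → skip
[9] flags=1010 PL?F → skip
[10] flags=1010 LS?F → skip

FIX = (r0, 0x14)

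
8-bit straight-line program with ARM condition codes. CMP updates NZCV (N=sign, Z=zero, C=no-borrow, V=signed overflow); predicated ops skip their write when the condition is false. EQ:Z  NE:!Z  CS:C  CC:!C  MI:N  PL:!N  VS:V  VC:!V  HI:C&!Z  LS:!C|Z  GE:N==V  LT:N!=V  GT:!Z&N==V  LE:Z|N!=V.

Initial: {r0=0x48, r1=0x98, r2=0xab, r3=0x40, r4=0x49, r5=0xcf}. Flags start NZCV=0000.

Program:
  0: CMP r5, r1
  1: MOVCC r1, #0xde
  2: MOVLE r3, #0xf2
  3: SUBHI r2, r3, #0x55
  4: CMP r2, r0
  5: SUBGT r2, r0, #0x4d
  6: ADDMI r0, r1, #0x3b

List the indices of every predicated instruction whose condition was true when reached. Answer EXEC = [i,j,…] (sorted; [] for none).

[0] flags=0010 → (cmp)
[1] flags=0010 CC?F → skip
[2] flags=0010 LE?F → skip
[3] flags=0010 HI?T → r2=0xeb
[4] flags=1010 → (cmp)
[5] flags=1010 GT?F → skip
[6] flags=1010 MI?T → r0=0xd3

EXEC = [3,6]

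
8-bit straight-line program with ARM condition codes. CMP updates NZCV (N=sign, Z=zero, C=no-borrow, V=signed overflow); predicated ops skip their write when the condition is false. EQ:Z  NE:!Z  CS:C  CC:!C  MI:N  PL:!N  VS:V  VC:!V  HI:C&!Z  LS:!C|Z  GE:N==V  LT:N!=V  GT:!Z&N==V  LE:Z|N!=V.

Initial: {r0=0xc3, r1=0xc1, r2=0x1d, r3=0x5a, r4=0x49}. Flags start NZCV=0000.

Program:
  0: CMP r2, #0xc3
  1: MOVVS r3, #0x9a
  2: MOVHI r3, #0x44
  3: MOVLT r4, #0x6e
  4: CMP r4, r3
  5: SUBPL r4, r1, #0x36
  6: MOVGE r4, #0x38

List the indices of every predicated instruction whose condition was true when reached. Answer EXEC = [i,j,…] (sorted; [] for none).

0: ✓ CMP  NZCV=0000
1: · MOVVS
2: · MOVHI
3: · MOVLT
4: ✓ CMP  NZCV=1000
5: · SUBPL
6: · MOVGE

EXEC = []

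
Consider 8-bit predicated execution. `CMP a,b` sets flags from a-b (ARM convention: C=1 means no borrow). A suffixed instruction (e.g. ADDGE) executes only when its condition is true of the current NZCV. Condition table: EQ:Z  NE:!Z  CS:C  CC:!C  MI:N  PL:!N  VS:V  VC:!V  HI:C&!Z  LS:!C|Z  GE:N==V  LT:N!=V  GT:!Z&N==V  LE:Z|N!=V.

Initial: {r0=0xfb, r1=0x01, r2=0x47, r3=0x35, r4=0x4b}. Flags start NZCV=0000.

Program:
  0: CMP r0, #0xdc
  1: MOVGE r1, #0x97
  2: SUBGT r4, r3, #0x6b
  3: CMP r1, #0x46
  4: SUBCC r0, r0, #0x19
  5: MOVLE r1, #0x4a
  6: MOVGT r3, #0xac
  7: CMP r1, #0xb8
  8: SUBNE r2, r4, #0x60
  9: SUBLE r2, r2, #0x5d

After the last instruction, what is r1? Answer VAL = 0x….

VAL = 0x4a

[0] flags=0010 → (cmp)
[1] flags=0010 GE?T → r1=0x97
[2] flags=0010 GT?T → r4=0xca
[3] flags=0011 → (cmp)
[4] flags=0011 CC?F → skip
[5] flags=0011 LE?T → r1=0x4a
[6] flags=0011 GT?F → skip
[7] flags=1001 → (cmp)
[8] flags=1001 NE?T → r2=0x6a
[9] flags=1001 LE?F → skip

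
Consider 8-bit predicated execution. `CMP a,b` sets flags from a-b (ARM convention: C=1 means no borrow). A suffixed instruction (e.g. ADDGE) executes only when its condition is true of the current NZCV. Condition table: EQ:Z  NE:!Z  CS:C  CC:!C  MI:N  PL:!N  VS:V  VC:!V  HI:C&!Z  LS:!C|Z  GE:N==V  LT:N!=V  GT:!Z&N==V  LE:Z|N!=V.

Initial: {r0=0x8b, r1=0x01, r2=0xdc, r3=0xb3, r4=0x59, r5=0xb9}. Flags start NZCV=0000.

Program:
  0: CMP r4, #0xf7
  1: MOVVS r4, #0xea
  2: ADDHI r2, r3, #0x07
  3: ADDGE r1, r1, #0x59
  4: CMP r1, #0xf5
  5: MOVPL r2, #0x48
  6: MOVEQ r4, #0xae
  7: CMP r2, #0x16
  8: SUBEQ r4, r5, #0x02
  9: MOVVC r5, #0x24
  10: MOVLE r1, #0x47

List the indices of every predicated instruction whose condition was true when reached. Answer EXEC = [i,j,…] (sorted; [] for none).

EXEC = [3,5,9]

0: ✓ CMP  NZCV=0000
1: · MOVVS
2: · ADDHI
3: ✓ ADDGE  r1←0x5a
4: ✓ CMP  NZCV=0000
5: ✓ MOVPL  r2←0x48
6: · MOVEQ
7: ✓ CMP  NZCV=0010
8: · SUBEQ
9: ✓ MOVVC  r5←0x24
10: · MOVLE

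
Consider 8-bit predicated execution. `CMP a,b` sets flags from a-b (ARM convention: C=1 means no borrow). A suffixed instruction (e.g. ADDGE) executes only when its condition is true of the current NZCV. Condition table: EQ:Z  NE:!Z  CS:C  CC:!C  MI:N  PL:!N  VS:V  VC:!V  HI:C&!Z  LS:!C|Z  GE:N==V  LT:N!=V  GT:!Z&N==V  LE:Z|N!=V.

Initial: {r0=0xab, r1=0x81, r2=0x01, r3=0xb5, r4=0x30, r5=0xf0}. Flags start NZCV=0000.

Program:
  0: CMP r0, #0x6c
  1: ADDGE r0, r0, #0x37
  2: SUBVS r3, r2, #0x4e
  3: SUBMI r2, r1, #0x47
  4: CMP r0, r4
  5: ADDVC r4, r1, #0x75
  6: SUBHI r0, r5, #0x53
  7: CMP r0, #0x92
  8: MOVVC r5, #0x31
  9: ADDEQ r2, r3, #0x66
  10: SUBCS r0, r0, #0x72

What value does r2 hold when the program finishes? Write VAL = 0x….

VAL = 0x01

0: ✓ CMP  NZCV=0011
1: · ADDGE
2: ✓ SUBVS  r3←0xb3
3: · SUBMI
4: ✓ CMP  NZCV=0011
5: · ADDVC
6: ✓ SUBHI  r0←0x9d
7: ✓ CMP  NZCV=0010
8: ✓ MOVVC  r5←0x31
9: · ADDEQ
10: ✓ SUBCS  r0←0x2b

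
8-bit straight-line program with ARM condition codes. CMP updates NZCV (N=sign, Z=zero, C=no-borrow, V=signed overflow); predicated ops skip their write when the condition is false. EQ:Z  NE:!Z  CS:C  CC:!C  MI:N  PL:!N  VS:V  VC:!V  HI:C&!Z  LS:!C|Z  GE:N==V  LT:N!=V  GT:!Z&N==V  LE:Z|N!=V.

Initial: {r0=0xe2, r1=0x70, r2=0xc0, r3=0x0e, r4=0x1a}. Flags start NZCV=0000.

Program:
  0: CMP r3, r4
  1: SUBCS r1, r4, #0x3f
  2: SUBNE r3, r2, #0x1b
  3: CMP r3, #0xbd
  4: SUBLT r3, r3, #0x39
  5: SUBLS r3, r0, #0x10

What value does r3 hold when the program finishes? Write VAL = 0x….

VAL = 0xd2

[0] flags=1000 → (cmp)
[1] flags=1000 CS?F → skip
[2] flags=1000 NE?T → r3=0xa5
[3] flags=1000 → (cmp)
[4] flags=1000 LT?T → r3=0x6c
[5] flags=1000 LS?T → r3=0xd2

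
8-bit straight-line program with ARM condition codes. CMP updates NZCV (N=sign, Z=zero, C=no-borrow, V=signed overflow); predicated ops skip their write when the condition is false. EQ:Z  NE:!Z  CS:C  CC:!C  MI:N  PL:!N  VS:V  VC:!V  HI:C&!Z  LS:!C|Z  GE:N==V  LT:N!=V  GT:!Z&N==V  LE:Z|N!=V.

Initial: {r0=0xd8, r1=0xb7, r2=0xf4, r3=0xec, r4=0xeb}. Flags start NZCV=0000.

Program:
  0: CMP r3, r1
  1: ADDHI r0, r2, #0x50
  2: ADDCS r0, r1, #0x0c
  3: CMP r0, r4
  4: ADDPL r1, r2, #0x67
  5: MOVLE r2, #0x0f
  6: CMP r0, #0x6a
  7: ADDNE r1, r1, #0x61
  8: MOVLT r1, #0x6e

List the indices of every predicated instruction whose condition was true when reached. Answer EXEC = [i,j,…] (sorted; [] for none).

[0] flags=0010 → (cmp)
[1] flags=0010 HI?T → r0=0x44
[2] flags=0010 CS?T → r0=0xc3
[3] flags=1000 → (cmp)
[4] flags=1000 PL?F → skip
[5] flags=1000 LE?T → r2=0x0f
[6] flags=0011 → (cmp)
[7] flags=0011 NE?T → r1=0x18
[8] flags=0011 LT?T → r1=0x6e

EXEC = [1,2,5,7,8]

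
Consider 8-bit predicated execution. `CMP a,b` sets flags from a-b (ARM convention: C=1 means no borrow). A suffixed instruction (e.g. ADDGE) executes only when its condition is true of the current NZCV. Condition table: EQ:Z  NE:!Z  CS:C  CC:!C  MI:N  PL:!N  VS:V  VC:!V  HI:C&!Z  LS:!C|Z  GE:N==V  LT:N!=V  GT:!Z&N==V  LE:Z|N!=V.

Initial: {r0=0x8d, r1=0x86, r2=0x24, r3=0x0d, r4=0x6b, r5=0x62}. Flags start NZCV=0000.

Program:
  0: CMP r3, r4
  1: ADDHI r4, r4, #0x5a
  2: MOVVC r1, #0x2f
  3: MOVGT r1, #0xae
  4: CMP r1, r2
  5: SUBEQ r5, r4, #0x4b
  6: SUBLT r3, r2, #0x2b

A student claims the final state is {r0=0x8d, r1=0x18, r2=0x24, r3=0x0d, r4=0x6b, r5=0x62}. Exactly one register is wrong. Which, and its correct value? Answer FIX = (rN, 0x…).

0: ✓ CMP  NZCV=1000
1: · ADDHI
2: ✓ MOVVC  r1←0x2f
3: · MOVGT
4: ✓ CMP  NZCV=0010
5: · SUBEQ
6: · SUBLT

FIX = (r1, 0x2f)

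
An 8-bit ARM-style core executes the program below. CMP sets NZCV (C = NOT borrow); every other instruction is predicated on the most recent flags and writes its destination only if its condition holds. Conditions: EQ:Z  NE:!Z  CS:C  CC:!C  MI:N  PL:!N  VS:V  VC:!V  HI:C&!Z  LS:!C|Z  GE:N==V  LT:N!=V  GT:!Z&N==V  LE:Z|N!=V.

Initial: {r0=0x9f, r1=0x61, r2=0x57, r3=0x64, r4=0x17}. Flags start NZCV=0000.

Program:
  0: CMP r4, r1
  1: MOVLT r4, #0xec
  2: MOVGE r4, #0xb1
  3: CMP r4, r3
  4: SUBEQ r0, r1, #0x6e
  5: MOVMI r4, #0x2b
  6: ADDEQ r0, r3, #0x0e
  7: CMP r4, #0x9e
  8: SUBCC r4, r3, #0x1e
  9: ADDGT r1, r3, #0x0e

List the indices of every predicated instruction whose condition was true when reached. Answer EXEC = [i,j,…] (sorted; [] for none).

EXEC = [1,5,8,9]

[0] flags=1000 → (cmp)
[1] flags=1000 LT?T → r4=0xec
[2] flags=1000 GE?F → skip
[3] flags=1010 → (cmp)
[4] flags=1010 EQ?F → skip
[5] flags=1010 MI?T → r4=0x2b
[6] flags=1010 EQ?F → skip
[7] flags=1001 → (cmp)
[8] flags=1001 CC?T → r4=0x46
[9] flags=1001 GT?T → r1=0x72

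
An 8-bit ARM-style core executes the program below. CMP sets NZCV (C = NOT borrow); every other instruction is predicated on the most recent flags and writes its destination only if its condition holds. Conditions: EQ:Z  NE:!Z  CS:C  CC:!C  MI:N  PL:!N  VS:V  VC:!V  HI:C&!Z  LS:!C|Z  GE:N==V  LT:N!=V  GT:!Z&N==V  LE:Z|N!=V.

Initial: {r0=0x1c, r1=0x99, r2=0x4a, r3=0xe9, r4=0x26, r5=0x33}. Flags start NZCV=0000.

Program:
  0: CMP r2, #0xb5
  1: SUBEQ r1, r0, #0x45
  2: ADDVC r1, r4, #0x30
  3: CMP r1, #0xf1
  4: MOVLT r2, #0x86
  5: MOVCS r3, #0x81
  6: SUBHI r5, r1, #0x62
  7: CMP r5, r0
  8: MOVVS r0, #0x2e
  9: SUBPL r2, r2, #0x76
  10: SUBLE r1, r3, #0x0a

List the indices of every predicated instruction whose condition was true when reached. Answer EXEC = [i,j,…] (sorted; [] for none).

0: ✓ CMP  NZCV=1001
1: · SUBEQ
2: · ADDVC
3: ✓ CMP  NZCV=1000
4: ✓ MOVLT  r2←0x86
5: · MOVCS
6: · SUBHI
7: ✓ CMP  NZCV=0010
8: · MOVVS
9: ✓ SUBPL  r2←0x10
10: · SUBLE

EXEC = [4,9]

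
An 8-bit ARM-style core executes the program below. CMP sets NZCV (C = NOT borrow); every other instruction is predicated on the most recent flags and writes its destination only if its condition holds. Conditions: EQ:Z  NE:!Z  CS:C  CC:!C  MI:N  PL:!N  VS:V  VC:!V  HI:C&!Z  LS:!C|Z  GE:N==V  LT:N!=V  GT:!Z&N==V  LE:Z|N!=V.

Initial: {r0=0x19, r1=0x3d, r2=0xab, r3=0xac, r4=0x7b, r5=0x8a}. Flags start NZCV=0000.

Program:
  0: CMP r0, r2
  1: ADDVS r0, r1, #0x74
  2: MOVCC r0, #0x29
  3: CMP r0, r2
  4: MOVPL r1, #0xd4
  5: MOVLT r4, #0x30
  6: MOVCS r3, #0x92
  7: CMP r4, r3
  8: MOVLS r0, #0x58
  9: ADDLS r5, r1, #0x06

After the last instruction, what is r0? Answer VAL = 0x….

VAL = 0x58

[0] flags=0000 → (cmp)
[1] flags=0000 VS?F → skip
[2] flags=0000 CC?T → r0=0x29
[3] flags=0000 → (cmp)
[4] flags=0000 PL?T → r1=0xd4
[5] flags=0000 LT?F → skip
[6] flags=0000 CS?F → skip
[7] flags=1001 → (cmp)
[8] flags=1001 LS?T → r0=0x58
[9] flags=1001 LS?T → r5=0xda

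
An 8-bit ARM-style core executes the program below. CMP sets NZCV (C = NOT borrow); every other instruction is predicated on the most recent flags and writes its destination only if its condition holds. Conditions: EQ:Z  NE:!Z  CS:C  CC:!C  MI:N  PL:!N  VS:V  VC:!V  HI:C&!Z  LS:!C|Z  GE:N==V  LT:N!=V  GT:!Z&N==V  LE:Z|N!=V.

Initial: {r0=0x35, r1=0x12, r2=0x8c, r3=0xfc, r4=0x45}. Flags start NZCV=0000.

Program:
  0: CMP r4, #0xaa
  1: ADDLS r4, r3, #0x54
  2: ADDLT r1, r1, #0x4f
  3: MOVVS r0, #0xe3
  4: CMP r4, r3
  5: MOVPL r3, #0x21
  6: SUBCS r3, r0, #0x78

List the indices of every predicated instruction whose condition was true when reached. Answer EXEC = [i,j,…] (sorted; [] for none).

EXEC = [1,3,5]

[0] flags=1001 → (cmp)
[1] flags=1001 LS?T → r4=0x50
[2] flags=1001 LT?F → skip
[3] flags=1001 VS?T → r0=0xe3
[4] flags=0000 → (cmp)
[5] flags=0000 PL?T → r3=0x21
[6] flags=0000 CS?F → skip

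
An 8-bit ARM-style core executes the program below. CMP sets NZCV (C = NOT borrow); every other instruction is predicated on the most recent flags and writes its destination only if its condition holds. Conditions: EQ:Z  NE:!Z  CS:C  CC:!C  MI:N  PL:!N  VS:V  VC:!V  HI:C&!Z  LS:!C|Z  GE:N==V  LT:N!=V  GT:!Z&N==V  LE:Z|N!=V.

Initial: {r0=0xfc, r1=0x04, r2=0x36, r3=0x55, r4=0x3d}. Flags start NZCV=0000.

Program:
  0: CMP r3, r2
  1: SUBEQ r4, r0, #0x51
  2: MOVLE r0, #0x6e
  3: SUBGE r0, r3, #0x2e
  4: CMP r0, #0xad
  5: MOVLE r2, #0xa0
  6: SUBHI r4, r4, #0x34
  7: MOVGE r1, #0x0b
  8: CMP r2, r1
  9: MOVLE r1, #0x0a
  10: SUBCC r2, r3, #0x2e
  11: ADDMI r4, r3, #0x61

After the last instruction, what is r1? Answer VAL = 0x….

0: ✓ CMP  NZCV=0010
1: · SUBEQ
2: · MOVLE
3: ✓ SUBGE  r0←0x27
4: ✓ CMP  NZCV=0000
5: · MOVLE
6: · SUBHI
7: ✓ MOVGE  r1←0x0b
8: ✓ CMP  NZCV=0010
9: · MOVLE
10: · SUBCC
11: · ADDMI

VAL = 0x0b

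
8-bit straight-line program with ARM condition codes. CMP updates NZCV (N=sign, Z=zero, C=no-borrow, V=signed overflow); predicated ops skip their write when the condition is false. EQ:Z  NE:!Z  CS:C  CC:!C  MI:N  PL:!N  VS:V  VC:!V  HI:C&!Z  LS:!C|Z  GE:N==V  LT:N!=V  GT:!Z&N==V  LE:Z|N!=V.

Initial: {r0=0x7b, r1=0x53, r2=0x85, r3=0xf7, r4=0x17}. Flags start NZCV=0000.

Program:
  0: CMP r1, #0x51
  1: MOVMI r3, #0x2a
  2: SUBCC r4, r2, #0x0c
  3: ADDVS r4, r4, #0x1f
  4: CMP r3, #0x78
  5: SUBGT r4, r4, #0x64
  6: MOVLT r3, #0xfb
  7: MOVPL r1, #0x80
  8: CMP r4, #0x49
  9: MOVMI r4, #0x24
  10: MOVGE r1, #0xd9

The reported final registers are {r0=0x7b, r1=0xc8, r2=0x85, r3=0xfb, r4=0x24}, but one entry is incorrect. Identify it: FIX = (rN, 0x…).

[0] flags=0010 → (cmp)
[1] flags=0010 MI?F → skip
[2] flags=0010 CC?F → skip
[3] flags=0010 VS?F → skip
[4] flags=0011 → (cmp)
[5] flags=0011 GT?F → skip
[6] flags=0011 LT?T → r3=0xfb
[7] flags=0011 PL?T → r1=0x80
[8] flags=1000 → (cmp)
[9] flags=1000 MI?T → r4=0x24
[10] flags=1000 GE?F → skip

FIX = (r1, 0x80)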